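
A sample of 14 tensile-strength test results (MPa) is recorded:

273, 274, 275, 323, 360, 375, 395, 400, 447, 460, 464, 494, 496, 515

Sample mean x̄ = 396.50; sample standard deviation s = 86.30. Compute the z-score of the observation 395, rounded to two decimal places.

z = (395 − 396.50) / 86.30 = -0.02.

-0.02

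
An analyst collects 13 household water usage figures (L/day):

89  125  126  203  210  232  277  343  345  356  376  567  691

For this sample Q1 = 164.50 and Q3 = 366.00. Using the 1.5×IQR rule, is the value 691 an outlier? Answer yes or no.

IQR = Q3 − Q1 = 366.00 − 164.50 = 201.50.
Lower fence = Q1 − 1.5·IQR = 164.50 − 302.25 = -137.75.
Upper fence = Q3 + 1.5·IQR = 366.00 + 302.25 = 668.25.
691 lies above the upper fence.

yes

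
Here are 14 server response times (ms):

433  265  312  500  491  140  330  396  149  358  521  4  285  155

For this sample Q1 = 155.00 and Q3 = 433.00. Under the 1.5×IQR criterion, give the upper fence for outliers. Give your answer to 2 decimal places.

IQR = Q3 − Q1 = 433.00 − 155.00 = 278.00.
Lower fence = Q1 − 1.5·IQR = 155.00 − 417.00 = -262.00.
Upper fence = Q3 + 1.5·IQR = 433.00 + 417.00 = 850.00.

850.00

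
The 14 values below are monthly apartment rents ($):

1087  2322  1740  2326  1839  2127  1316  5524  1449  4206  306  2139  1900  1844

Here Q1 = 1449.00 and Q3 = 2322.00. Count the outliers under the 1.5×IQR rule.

IQR = 873.00; fences at 1449.00 − 1309.50 = 139.50 and 2322.00 + 1309.50 = 3631.50.
Outside the cutoffs: 4206, 5524.

2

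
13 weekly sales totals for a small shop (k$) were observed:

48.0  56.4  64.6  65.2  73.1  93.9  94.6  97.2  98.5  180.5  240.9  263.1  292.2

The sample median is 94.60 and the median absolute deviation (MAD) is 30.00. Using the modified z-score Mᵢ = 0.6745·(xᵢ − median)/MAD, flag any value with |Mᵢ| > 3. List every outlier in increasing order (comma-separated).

|Mᵢ| > 3 ⇔ |xᵢ − 94.60| > 3·30.00/0.6745 = 133.43.
So outliers lie outside [-38.83, 228.03].
240.9: M = 3.29 → outlier.
263.1: M = 3.79 → outlier.
292.2: M = 4.44 → outlier.

240.9, 263.1, 292.2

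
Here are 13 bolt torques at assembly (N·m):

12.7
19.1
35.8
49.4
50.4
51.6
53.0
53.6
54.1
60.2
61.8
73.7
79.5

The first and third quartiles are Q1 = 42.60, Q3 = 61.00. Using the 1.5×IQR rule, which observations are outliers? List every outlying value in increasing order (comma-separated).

IQR = Q3 − Q1 = 61.00 − 42.60 = 18.40.
Lower fence = Q1 − 1.5·IQR = 42.60 − 27.60 = 15.00.
Upper fence = Q3 + 1.5·IQR = 61.00 + 27.60 = 88.60.
12.7 < 15.00 → outlier.
All remaining values lie within [15.00, 88.60].

12.7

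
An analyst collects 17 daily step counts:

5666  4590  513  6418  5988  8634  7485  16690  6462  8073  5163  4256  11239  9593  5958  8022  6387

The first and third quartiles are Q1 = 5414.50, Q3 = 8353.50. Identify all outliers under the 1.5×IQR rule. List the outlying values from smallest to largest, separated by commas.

513, 16690

IQR = Q3 − Q1 = 8353.50 − 5414.50 = 2939.00.
Lower fence = Q1 − 1.5·IQR = 5414.50 − 4408.50 = 1006.00.
Upper fence = Q3 + 1.5·IQR = 8353.50 + 4408.50 = 12762.00.
513 < 1006.00 → outlier.
16690 > 12762.00 → outlier.
All remaining values lie within [1006.00, 12762.00].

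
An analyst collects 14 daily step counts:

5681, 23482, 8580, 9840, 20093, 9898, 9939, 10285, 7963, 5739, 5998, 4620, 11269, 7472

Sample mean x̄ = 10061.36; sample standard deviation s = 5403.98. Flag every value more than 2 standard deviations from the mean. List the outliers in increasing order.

Cutoffs at x̄ ± 2s: 10061.36 ± 2·5403.98 = [-746.60, 20869.32].
23482: z = 2.48, |z| > 2 → outlier.
Every other value lies within [-746.60, 20869.32].

23482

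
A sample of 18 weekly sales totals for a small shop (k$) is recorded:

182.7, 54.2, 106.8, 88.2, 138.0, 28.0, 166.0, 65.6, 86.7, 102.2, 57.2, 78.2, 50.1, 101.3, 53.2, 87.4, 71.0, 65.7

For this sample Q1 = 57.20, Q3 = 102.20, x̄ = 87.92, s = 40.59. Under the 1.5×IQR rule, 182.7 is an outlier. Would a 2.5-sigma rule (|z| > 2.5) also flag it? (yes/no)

z = (182.7 − 87.92) / 40.59 = 2.34.
|z| = 2.34 ≤ 2.5.

no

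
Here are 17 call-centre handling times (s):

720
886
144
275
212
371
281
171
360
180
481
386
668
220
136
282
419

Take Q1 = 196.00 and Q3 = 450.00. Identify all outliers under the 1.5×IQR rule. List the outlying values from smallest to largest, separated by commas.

IQR = Q3 − Q1 = 450.00 − 196.00 = 254.00.
Lower fence = Q1 − 1.5·IQR = 196.00 − 381.00 = -185.00.
Upper fence = Q3 + 1.5·IQR = 450.00 + 381.00 = 831.00.
886 > 831.00 → outlier.
All remaining values lie within [-185.00, 831.00].

886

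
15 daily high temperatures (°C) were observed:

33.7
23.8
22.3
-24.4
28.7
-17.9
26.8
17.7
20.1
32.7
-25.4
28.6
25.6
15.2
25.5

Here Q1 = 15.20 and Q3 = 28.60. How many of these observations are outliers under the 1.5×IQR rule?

3

IQR = 13.40; fences at 15.20 − 20.10 = -4.90 and 28.60 + 20.10 = 48.70.
Outside the cutoffs: -25.4, -24.4, -17.9.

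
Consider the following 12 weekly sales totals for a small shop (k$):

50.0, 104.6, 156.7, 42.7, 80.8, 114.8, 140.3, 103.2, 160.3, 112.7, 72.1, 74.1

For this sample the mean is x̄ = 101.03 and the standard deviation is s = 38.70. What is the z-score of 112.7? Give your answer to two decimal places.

0.30

z = (112.7 − 101.03) / 38.70 = 0.30.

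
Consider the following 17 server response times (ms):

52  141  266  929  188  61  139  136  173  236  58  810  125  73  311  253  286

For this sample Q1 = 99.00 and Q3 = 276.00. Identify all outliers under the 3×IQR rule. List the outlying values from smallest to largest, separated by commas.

IQR = Q3 − Q1 = 276.00 − 99.00 = 177.00.
Lower fence = Q1 − 3·IQR = 99.00 − 531.00 = -432.00.
Upper fence = Q3 + 3·IQR = 276.00 + 531.00 = 807.00.
810 > 807.00 → outlier.
929 > 807.00 → outlier.
All remaining values lie within [-432.00, 807.00].

810, 929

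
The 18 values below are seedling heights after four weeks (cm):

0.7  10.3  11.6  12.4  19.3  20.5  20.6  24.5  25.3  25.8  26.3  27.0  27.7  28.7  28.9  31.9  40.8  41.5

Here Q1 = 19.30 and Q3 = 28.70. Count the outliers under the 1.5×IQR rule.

1

IQR = 9.40; fences at 19.30 − 14.10 = 5.20 and 28.70 + 14.10 = 42.80.
Outside the cutoffs: 0.7.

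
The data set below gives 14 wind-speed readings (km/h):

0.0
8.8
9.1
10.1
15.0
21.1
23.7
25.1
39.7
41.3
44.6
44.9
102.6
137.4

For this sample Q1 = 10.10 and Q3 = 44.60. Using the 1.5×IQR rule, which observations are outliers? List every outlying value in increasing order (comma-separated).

102.6, 137.4

IQR = Q3 − Q1 = 44.60 − 10.10 = 34.50.
Lower fence = Q1 − 1.5·IQR = 10.10 − 51.75 = -41.65.
Upper fence = Q3 + 1.5·IQR = 44.60 + 51.75 = 96.35.
102.6 > 96.35 → outlier.
137.4 > 96.35 → outlier.
All remaining values lie within [-41.65, 96.35].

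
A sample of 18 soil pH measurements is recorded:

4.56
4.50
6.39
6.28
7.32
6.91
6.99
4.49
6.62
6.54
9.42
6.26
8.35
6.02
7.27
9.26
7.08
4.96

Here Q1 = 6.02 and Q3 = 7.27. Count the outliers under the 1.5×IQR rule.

2

IQR = 1.25; fences at 6.02 − 1.875 = 4.145 and 7.27 + 1.875 = 9.145.
Outside the cutoffs: 9.26, 9.42.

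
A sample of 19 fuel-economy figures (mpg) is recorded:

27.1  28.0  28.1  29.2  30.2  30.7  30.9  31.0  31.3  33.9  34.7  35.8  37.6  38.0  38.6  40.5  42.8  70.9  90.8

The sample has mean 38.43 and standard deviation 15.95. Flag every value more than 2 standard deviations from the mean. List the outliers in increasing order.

70.9, 90.8

Cutoffs at x̄ ± 2s: 38.43 ± 2·15.95 = [6.53, 70.33].
70.9: z = 2.04, |z| > 2 → outlier.
90.8: z = 3.28, |z| > 2 → outlier.
Every other value lies within [6.53, 70.33].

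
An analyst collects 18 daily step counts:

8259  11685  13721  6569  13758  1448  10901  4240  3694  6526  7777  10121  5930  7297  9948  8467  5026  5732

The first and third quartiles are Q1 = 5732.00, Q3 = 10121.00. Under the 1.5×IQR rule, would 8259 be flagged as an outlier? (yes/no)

no

IQR = Q3 − Q1 = 10121.00 − 5732.00 = 4389.00.
Lower fence = Q1 − 1.5·IQR = 5732.00 − 6583.50 = -851.50.
Upper fence = Q3 + 1.5·IQR = 10121.00 + 6583.50 = 16704.50.
8259 lies within [-851.50, 16704.50].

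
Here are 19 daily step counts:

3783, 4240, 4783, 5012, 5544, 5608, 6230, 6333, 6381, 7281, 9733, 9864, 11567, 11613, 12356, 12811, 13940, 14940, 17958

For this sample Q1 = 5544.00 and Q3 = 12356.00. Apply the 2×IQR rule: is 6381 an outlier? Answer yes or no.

no

IQR = Q3 − Q1 = 12356.00 − 5544.00 = 6812.00.
Lower fence = Q1 − 2·IQR = 5544.00 − 13624.00 = -8080.00.
Upper fence = Q3 + 2·IQR = 12356.00 + 13624.00 = 25980.00.
6381 lies within [-8080.00, 25980.00].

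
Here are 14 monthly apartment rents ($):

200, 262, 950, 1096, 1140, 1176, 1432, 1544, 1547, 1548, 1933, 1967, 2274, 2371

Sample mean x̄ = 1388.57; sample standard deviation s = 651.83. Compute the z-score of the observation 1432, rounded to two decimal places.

z = (1432 − 1388.57) / 651.83 = 0.07.

0.07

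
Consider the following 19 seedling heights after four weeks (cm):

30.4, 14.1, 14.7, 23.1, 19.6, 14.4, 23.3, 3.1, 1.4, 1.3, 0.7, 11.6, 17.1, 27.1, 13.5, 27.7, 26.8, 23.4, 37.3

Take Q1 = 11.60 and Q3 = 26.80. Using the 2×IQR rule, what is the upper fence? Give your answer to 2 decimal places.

IQR = Q3 − Q1 = 26.80 − 11.60 = 15.20.
Lower fence = Q1 − 2·IQR = 11.60 − 30.40 = -18.80.
Upper fence = Q3 + 2·IQR = 26.80 + 30.40 = 57.20.

57.20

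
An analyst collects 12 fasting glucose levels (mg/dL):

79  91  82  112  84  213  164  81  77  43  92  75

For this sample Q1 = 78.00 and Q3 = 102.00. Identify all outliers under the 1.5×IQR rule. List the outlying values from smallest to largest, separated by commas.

IQR = Q3 − Q1 = 102.00 − 78.00 = 24.00.
Lower fence = Q1 − 1.5·IQR = 78.00 − 36.00 = 42.00.
Upper fence = Q3 + 1.5·IQR = 102.00 + 36.00 = 138.00.
164 > 138.00 → outlier.
213 > 138.00 → outlier.
All remaining values lie within [42.00, 138.00].

164, 213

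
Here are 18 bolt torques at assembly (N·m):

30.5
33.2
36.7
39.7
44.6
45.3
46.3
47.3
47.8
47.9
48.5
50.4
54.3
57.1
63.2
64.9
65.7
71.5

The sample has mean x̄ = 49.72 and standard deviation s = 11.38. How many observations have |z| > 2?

0

Cutoffs: x̄ ± 2s = [26.96, 72.48].
Every value lies within the cutoffs.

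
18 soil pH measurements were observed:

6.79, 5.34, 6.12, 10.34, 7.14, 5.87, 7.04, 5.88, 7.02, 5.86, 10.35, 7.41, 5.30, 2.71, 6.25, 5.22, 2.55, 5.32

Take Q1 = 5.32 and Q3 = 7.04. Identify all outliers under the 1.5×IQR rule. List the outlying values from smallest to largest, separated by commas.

2.55, 2.71, 10.34, 10.35

IQR = Q3 − Q1 = 7.04 − 5.32 = 1.72.
Lower fence = Q1 − 1.5·IQR = 5.32 − 2.58 = 2.74.
Upper fence = Q3 + 1.5·IQR = 7.04 + 2.58 = 9.62.
2.55 < 2.74 → outlier.
2.71 < 2.74 → outlier.
10.34 > 9.62 → outlier.
10.35 > 9.62 → outlier.
All remaining values lie within [2.74, 9.62].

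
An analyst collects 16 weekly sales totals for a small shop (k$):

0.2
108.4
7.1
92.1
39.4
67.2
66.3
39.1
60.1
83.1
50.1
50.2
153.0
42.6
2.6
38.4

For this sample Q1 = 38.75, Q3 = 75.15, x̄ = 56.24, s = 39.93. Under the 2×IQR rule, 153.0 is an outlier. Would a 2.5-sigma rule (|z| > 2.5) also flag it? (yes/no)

no

z = (153.0 − 56.24) / 39.93 = 2.42.
|z| = 2.42 ≤ 2.5.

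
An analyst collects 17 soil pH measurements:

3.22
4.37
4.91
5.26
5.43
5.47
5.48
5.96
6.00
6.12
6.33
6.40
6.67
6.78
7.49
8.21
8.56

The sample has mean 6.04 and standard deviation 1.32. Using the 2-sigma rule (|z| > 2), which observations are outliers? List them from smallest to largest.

3.22

Cutoffs at x̄ ± 2s: 6.04 ± 2·1.32 = [3.40, 8.68].
3.22: z = -2.14, |z| > 2 → outlier.
Every other value lies within [3.40, 8.68].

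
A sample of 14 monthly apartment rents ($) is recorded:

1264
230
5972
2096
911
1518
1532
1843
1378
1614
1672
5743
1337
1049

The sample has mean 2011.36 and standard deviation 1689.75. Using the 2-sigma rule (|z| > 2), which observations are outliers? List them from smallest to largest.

5743, 5972

Cutoffs at x̄ ± 2s: 2011.36 ± 2·1689.75 = [-1368.14, 5390.86].
5743: z = 2.21, |z| > 2 → outlier.
5972: z = 2.34, |z| > 2 → outlier.
Every other value lies within [-1368.14, 5390.86].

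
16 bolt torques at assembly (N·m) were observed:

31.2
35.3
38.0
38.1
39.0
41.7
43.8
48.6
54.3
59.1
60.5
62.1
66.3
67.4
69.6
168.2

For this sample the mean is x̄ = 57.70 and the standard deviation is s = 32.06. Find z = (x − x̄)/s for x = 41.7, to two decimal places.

-0.50

z = (41.7 − 57.70) / 32.06 = -0.50.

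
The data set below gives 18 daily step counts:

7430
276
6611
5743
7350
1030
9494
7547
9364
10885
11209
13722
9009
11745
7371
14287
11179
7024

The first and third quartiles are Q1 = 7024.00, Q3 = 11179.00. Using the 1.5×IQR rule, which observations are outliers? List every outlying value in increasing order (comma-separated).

IQR = Q3 − Q1 = 11179.00 − 7024.00 = 4155.00.
Lower fence = Q1 − 1.5·IQR = 7024.00 − 6232.50 = 791.50.
Upper fence = Q3 + 1.5·IQR = 11179.00 + 6232.50 = 17411.50.
276 < 791.50 → outlier.
All remaining values lie within [791.50, 17411.50].

276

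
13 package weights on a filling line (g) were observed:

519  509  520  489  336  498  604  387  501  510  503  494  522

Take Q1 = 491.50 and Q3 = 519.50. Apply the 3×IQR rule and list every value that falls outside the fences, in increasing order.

336, 387, 604

IQR = Q3 − Q1 = 519.50 − 491.50 = 28.00.
Lower fence = Q1 − 3·IQR = 491.50 − 84.00 = 407.50.
Upper fence = Q3 + 3·IQR = 519.50 + 84.00 = 603.50.
336 < 407.50 → outlier.
387 < 407.50 → outlier.
604 > 603.50 → outlier.
All remaining values lie within [407.50, 603.50].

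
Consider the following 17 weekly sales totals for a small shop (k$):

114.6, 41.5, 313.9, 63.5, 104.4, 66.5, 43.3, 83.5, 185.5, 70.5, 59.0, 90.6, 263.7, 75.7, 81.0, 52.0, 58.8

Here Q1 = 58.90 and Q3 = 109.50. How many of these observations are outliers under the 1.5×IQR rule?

IQR = 50.60; fences at 58.90 − 75.90 = -17.00 and 109.50 + 75.90 = 185.40.
Outside the cutoffs: 185.5, 263.7, 313.9.

3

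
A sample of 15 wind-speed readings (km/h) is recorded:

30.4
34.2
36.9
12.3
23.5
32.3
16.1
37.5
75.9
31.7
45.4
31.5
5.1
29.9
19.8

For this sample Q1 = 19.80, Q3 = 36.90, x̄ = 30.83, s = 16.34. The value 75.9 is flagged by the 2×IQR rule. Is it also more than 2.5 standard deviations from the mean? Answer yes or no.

yes

z = (75.9 − 30.83) / 16.34 = 2.76.
|z| = 2.76 > 2.5.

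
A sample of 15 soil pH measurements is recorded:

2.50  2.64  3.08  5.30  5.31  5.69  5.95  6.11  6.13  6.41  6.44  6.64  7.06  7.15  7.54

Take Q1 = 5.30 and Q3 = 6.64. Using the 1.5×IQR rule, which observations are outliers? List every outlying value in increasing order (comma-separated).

IQR = Q3 − Q1 = 6.64 − 5.30 = 1.34.
Lower fence = Q1 − 1.5·IQR = 5.30 − 2.01 = 3.29.
Upper fence = Q3 + 1.5·IQR = 6.64 + 2.01 = 8.65.
2.50 < 3.29 → outlier.
2.64 < 3.29 → outlier.
3.08 < 3.29 → outlier.
All remaining values lie within [3.29, 8.65].

2.50, 2.64, 3.08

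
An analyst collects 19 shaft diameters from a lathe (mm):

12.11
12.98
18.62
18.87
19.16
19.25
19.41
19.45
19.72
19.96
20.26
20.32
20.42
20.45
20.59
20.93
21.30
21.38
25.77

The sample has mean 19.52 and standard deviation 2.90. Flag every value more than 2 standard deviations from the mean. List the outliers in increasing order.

12.11, 12.98, 25.77

Cutoffs at x̄ ± 2s: 19.52 ± 2·2.90 = [13.72, 25.32].
12.11: z = -2.56, |z| > 2 → outlier.
12.98: z = -2.26, |z| > 2 → outlier.
25.77: z = 2.16, |z| > 2 → outlier.
Every other value lies within [13.72, 25.32].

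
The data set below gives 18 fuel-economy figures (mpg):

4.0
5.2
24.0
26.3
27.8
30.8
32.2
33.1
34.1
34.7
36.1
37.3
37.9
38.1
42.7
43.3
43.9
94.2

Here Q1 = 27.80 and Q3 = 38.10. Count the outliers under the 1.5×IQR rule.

IQR = 10.30; fences at 27.80 − 15.45 = 12.35 and 38.10 + 15.45 = 53.55.
Outside the cutoffs: 4.0, 5.2, 94.2.

3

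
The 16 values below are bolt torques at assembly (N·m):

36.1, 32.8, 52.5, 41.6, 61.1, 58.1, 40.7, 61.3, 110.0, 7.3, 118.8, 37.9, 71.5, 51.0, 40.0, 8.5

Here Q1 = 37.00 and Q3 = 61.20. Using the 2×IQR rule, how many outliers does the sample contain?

2

IQR = 24.20; fences at 37.00 − 48.40 = -11.40 and 61.20 + 48.40 = 109.60.
Outside the cutoffs: 110.0, 118.8.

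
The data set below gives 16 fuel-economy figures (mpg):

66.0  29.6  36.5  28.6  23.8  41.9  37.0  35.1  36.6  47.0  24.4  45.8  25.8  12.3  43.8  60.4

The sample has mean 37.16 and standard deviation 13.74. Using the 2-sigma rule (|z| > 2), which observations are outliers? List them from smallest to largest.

66.0

Cutoffs at x̄ ± 2s: 37.16 ± 2·13.74 = [9.68, 64.64].
66.0: z = 2.10, |z| > 2 → outlier.
Every other value lies within [9.68, 64.64].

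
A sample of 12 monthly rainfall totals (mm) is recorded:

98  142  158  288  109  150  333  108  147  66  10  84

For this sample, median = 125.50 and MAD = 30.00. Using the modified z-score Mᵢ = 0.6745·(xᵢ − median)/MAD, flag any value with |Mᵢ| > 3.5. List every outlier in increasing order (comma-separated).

|Mᵢ| > 3.5 ⇔ |xᵢ − 125.50| > 3.5·30.00/0.6745 = 155.67.
So outliers lie outside [-30.17, 281.17].
288: M = 3.65 → outlier.
333: M = 4.67 → outlier.

288, 333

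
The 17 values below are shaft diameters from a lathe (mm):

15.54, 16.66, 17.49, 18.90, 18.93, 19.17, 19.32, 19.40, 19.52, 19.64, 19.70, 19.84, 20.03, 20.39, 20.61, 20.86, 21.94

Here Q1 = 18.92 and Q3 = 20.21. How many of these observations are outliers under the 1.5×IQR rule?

2

IQR = 1.29; fences at 18.92 − 1.935 = 16.985 and 20.21 + 1.935 = 22.145.
Outside the cutoffs: 15.54, 16.66.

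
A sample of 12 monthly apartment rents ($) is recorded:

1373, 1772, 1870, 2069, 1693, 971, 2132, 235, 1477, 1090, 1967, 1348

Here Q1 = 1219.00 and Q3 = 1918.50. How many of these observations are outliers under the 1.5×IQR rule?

IQR = 699.50; fences at 1219.00 − 1049.25 = 169.75 and 1918.50 + 1049.25 = 2967.75.
Every value lies within the cutoffs.

0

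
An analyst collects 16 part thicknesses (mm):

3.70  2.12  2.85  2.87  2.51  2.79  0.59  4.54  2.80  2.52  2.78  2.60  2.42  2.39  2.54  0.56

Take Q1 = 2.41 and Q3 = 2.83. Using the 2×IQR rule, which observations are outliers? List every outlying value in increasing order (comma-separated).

0.56, 0.59, 3.70, 4.54

IQR = Q3 − Q1 = 2.83 − 2.41 = 0.42.
Lower fence = Q1 − 2·IQR = 2.41 − 0.84 = 1.57.
Upper fence = Q3 + 2·IQR = 2.83 + 0.84 = 3.67.
0.56 < 1.57 → outlier.
0.59 < 1.57 → outlier.
3.70 > 3.67 → outlier.
4.54 > 3.67 → outlier.
All remaining values lie within [1.57, 3.67].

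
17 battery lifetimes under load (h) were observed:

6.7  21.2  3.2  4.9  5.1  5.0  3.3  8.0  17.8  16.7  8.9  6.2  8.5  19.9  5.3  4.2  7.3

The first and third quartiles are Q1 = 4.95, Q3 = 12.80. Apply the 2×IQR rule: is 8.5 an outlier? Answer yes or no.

no

IQR = Q3 − Q1 = 12.80 − 4.95 = 7.85.
Lower fence = Q1 − 2·IQR = 4.95 − 15.70 = -10.75.
Upper fence = Q3 + 2·IQR = 12.80 + 15.70 = 28.50.
8.5 lies within [-10.75, 28.50].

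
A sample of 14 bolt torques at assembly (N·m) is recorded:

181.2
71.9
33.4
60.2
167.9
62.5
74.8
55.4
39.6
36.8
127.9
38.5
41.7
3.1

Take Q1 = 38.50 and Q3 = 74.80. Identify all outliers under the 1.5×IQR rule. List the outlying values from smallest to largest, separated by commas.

IQR = Q3 − Q1 = 74.80 − 38.50 = 36.30.
Lower fence = Q1 − 1.5·IQR = 38.50 − 54.45 = -15.95.
Upper fence = Q3 + 1.5·IQR = 74.80 + 54.45 = 129.25.
167.9 > 129.25 → outlier.
181.2 > 129.25 → outlier.
All remaining values lie within [-15.95, 129.25].

167.9, 181.2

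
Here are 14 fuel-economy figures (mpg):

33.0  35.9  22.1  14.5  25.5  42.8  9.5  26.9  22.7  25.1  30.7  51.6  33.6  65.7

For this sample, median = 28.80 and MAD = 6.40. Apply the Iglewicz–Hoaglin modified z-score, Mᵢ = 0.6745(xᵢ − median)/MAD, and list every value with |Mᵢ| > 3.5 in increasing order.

65.7

|Mᵢ| > 3.5 ⇔ |xᵢ − 28.80| > 3.5·6.40/0.6745 = 33.21.
So outliers lie outside [-4.41, 62.01].
65.7: M = 3.89 → outlier.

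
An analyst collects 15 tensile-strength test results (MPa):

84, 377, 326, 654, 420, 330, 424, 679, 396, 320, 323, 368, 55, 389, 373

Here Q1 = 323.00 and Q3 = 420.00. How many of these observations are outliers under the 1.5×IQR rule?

IQR = 97.00; fences at 323.00 − 145.50 = 177.50 and 420.00 + 145.50 = 565.50.
Outside the cutoffs: 55, 84, 654, 679.

4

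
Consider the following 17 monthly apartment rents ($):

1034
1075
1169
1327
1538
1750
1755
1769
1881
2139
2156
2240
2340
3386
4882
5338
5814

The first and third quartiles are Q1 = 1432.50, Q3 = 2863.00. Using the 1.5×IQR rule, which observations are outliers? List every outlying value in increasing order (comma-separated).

5338, 5814

IQR = Q3 − Q1 = 2863.00 − 1432.50 = 1430.50.
Lower fence = Q1 − 1.5·IQR = 1432.50 − 2145.75 = -713.25.
Upper fence = Q3 + 1.5·IQR = 2863.00 + 2145.75 = 5008.75.
5338 > 5008.75 → outlier.
5814 > 5008.75 → outlier.
All remaining values lie within [-713.25, 5008.75].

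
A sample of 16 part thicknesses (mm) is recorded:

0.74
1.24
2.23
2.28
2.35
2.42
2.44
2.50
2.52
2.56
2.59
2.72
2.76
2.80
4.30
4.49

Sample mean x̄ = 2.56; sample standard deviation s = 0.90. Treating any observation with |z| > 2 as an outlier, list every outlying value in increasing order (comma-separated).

Cutoffs at x̄ ± 2s: 2.56 ± 2·0.90 = [0.76, 4.36].
0.74: z = -2.02, |z| > 2 → outlier.
4.49: z = 2.14, |z| > 2 → outlier.
Every other value lies within [0.76, 4.36].

0.74, 4.49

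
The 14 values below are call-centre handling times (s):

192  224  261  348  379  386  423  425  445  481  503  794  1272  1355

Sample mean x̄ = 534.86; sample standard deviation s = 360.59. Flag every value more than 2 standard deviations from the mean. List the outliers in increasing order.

1272, 1355

Cutoffs at x̄ ± 2s: 534.86 ± 2·360.59 = [-186.32, 1256.04].
1272: z = 2.04, |z| > 2 → outlier.
1355: z = 2.27, |z| > 2 → outlier.
Every other value lies within [-186.32, 1256.04].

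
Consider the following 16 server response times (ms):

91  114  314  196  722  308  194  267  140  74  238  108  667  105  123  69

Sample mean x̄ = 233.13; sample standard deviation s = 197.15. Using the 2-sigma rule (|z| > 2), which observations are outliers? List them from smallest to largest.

Cutoffs at x̄ ± 2s: 233.13 ± 2·197.15 = [-161.17, 627.43].
667: z = 2.20, |z| > 2 → outlier.
722: z = 2.48, |z| > 2 → outlier.
Every other value lies within [-161.17, 627.43].

667, 722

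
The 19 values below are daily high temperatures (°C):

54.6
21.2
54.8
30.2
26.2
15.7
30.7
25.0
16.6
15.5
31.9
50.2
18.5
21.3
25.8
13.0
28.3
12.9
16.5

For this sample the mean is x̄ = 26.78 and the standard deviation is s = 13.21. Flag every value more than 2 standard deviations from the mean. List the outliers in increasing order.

54.6, 54.8

Cutoffs at x̄ ± 2s: 26.78 ± 2·13.21 = [0.36, 53.20].
54.6: z = 2.11, |z| > 2 → outlier.
54.8: z = 2.12, |z| > 2 → outlier.
Every other value lies within [0.36, 53.20].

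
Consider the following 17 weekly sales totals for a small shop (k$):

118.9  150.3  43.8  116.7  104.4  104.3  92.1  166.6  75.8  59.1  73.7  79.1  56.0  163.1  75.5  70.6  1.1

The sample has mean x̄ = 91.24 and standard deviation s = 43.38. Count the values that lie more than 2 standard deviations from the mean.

1

Cutoffs: x̄ ± 2s = [4.48, 178.00].
Outside the cutoffs: 1.1.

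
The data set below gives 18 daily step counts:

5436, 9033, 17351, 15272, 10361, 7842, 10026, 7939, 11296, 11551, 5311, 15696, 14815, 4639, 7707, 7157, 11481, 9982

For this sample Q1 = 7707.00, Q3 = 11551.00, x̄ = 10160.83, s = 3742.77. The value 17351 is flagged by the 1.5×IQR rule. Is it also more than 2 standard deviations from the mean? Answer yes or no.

no

z = (17351 − 10160.83) / 3742.77 = 1.92.
|z| = 1.92 ≤ 2.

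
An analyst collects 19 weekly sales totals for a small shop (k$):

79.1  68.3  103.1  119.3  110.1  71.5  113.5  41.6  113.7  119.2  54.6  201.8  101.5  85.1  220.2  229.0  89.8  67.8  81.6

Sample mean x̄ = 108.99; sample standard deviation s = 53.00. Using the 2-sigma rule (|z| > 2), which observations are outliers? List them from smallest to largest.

220.2, 229.0

Cutoffs at x̄ ± 2s: 108.99 ± 2·53.00 = [2.99, 214.99].
220.2: z = 2.10, |z| > 2 → outlier.
229.0: z = 2.26, |z| > 2 → outlier.
Every other value lies within [2.99, 214.99].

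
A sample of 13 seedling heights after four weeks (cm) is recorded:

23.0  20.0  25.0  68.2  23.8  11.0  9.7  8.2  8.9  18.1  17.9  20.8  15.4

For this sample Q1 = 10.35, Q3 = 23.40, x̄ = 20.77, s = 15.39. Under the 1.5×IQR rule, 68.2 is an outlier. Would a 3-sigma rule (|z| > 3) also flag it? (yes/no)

z = (68.2 − 20.77) / 15.39 = 3.08.
|z| = 3.08 > 3.

yes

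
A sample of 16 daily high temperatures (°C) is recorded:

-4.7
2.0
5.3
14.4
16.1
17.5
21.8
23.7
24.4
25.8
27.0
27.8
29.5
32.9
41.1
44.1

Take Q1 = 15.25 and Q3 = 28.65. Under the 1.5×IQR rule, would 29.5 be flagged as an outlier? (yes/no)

no

IQR = Q3 − Q1 = 28.65 − 15.25 = 13.40.
Lower fence = Q1 − 1.5·IQR = 15.25 − 20.10 = -4.85.
Upper fence = Q3 + 1.5·IQR = 28.65 + 20.10 = 48.75.
29.5 lies within [-4.85, 48.75].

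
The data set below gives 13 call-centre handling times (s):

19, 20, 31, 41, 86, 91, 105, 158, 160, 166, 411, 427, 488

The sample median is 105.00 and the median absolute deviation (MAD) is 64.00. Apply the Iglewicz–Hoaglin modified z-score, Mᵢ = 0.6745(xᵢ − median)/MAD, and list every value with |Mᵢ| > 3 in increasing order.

|Mᵢ| > 3 ⇔ |xᵢ − 105.00| > 3·64.00/0.6745 = 284.66.
So outliers lie outside [-179.66, 389.66].
411: M = 3.22 → outlier.
427: M = 3.39 → outlier.
488: M = 4.04 → outlier.

411, 427, 488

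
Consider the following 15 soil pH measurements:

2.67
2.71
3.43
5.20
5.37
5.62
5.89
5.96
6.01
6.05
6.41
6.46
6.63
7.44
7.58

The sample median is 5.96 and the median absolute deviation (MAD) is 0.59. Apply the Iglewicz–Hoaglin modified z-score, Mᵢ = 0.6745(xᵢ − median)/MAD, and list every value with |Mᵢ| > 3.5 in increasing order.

2.67, 2.71

|Mᵢ| > 3.5 ⇔ |xᵢ − 5.96| > 3.5·0.59/0.6745 = 3.06.
So outliers lie outside [2.90, 9.02].
2.67: M = -3.76 → outlier.
2.71: M = -3.72 → outlier.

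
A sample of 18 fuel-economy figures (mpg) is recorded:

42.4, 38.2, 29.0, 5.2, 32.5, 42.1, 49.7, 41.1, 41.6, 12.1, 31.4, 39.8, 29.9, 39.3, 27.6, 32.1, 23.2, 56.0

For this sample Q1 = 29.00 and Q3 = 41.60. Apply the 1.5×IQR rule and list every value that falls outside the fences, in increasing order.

5.2

IQR = Q3 − Q1 = 41.60 − 29.00 = 12.60.
Lower fence = Q1 − 1.5·IQR = 29.00 − 18.90 = 10.10.
Upper fence = Q3 + 1.5·IQR = 41.60 + 18.90 = 60.50.
5.2 < 10.10 → outlier.
All remaining values lie within [10.10, 60.50].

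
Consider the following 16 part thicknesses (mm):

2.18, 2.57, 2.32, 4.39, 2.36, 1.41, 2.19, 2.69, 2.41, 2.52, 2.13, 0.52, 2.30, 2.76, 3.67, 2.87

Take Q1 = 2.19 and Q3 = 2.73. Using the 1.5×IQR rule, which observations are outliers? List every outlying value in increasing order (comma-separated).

0.52, 3.67, 4.39

IQR = Q3 − Q1 = 2.73 − 2.19 = 0.54.
Lower fence = Q1 − 1.5·IQR = 2.19 − 0.81 = 1.38.
Upper fence = Q3 + 1.5·IQR = 2.73 + 0.81 = 3.54.
0.52 < 1.38 → outlier.
3.67 > 3.54 → outlier.
4.39 > 3.54 → outlier.
All remaining values lie within [1.38, 3.54].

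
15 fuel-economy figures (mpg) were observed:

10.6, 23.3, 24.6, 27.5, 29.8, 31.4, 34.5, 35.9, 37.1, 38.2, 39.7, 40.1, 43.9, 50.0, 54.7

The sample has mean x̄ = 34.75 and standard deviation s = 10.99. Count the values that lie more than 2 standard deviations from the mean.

1

Cutoffs: x̄ ± 2s = [12.77, 56.73].
Outside the cutoffs: 10.6.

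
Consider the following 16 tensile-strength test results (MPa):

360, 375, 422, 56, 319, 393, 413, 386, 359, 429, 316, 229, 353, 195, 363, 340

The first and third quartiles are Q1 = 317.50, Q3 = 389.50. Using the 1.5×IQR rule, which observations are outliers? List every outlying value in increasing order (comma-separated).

IQR = Q3 − Q1 = 389.50 − 317.50 = 72.00.
Lower fence = Q1 − 1.5·IQR = 317.50 − 108.00 = 209.50.
Upper fence = Q3 + 1.5·IQR = 389.50 + 108.00 = 497.50.
56 < 209.50 → outlier.
195 < 209.50 → outlier.
All remaining values lie within [209.50, 497.50].

56, 195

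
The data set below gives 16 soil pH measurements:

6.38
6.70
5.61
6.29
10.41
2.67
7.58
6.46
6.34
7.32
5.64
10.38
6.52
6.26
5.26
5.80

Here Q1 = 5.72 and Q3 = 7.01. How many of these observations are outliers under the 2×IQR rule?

IQR = 1.29; fences at 5.72 − 2.58 = 3.14 and 7.01 + 2.58 = 9.59.
Outside the cutoffs: 2.67, 10.38, 10.41.

3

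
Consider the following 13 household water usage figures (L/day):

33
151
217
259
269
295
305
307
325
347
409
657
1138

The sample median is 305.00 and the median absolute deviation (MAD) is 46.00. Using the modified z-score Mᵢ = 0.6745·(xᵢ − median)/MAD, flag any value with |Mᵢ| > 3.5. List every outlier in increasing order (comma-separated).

33, 657, 1138

|Mᵢ| > 3.5 ⇔ |xᵢ − 305.00| > 3.5·46.00/0.6745 = 238.70.
So outliers lie outside [66.30, 543.70].
33: M = -3.99 → outlier.
657: M = 5.16 → outlier.
1138: M = 12.21 → outlier.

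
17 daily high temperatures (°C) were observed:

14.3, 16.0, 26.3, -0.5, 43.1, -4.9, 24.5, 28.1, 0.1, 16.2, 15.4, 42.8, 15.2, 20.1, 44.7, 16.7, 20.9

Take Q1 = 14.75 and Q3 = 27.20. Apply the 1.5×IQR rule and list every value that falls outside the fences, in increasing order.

IQR = Q3 − Q1 = 27.20 − 14.75 = 12.45.
Lower fence = Q1 − 1.5·IQR = 14.75 − 18.675 = -3.925.
Upper fence = Q3 + 1.5·IQR = 27.20 + 18.675 = 45.875.
-4.9 < -3.925 → outlier.
All remaining values lie within [-3.925, 45.875].

-4.9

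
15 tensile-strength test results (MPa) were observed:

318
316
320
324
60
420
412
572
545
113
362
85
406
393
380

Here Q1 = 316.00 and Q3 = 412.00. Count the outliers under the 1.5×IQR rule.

4

IQR = 96.00; fences at 316.00 − 144.00 = 172.00 and 412.00 + 144.00 = 556.00.
Outside the cutoffs: 60, 85, 113, 572.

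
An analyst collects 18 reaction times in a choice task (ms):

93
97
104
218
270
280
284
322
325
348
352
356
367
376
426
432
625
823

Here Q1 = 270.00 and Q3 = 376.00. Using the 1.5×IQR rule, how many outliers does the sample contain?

IQR = 106.00; fences at 270.00 − 159.00 = 111.00 and 376.00 + 159.00 = 535.00.
Outside the cutoffs: 93, 97, 104, 625, 823.

5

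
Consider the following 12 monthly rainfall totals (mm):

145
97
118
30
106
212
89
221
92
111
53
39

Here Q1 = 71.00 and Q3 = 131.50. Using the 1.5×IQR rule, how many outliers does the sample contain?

0

IQR = 60.50; fences at 71.00 − 90.75 = -19.75 and 131.50 + 90.75 = 222.25.
Every value lies within the cutoffs.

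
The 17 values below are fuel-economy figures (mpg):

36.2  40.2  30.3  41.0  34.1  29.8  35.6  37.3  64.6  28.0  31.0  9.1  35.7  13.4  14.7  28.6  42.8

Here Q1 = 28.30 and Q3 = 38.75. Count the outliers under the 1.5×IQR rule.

2

IQR = 10.45; fences at 28.30 − 15.675 = 12.625 and 38.75 + 15.675 = 54.425.
Outside the cutoffs: 9.1, 64.6.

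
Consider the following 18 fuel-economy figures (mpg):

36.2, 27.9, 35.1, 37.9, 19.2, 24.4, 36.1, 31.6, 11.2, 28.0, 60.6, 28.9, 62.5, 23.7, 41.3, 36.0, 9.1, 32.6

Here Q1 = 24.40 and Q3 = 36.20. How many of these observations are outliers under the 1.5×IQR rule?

2

IQR = 11.80; fences at 24.40 − 17.70 = 6.70 and 36.20 + 17.70 = 53.90.
Outside the cutoffs: 60.6, 62.5.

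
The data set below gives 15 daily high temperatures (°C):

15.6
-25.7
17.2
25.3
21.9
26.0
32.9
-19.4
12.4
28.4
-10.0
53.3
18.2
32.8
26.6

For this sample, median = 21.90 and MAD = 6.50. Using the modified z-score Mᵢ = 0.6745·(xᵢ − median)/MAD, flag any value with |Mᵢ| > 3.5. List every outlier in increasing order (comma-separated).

-25.7, -19.4

|Mᵢ| > 3.5 ⇔ |xᵢ − 21.90| > 3.5·6.50/0.6745 = 33.73.
So outliers lie outside [-11.83, 55.63].
-25.7: M = -4.94 → outlier.
-19.4: M = -4.29 → outlier.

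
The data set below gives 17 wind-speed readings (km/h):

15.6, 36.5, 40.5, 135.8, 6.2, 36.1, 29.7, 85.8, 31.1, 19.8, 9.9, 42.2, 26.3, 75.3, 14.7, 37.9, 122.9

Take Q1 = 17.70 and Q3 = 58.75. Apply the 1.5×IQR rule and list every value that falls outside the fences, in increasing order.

IQR = Q3 − Q1 = 58.75 − 17.70 = 41.05.
Lower fence = Q1 − 1.5·IQR = 17.70 − 61.575 = -43.875.
Upper fence = Q3 + 1.5·IQR = 58.75 + 61.575 = 120.325.
122.9 > 120.325 → outlier.
135.8 > 120.325 → outlier.
All remaining values lie within [-43.875, 120.325].

122.9, 135.8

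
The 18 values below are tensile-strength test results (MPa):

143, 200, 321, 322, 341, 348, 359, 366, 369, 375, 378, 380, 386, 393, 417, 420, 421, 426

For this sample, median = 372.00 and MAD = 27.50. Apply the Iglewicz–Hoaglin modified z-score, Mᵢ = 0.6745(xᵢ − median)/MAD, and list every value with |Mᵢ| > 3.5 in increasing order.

|Mᵢ| > 3.5 ⇔ |xᵢ − 372.00| > 3.5·27.50/0.6745 = 142.70.
So outliers lie outside [229.30, 514.70].
143: M = -5.62 → outlier.
200: M = -4.22 → outlier.

143, 200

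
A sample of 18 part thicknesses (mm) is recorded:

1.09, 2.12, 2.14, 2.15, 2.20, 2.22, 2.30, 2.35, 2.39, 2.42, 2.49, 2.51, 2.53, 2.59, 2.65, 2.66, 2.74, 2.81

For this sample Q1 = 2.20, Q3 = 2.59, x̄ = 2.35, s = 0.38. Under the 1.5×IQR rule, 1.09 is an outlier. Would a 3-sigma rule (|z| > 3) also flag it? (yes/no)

z = (1.09 − 2.35) / 0.38 = -3.32.
|z| = 3.32 > 3.

yes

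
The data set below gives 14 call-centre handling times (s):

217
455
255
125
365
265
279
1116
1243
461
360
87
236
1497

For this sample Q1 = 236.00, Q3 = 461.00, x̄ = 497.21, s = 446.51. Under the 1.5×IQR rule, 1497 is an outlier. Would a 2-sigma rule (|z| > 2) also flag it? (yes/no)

yes

z = (1497 − 497.21) / 446.51 = 2.24.
|z| = 2.24 > 2.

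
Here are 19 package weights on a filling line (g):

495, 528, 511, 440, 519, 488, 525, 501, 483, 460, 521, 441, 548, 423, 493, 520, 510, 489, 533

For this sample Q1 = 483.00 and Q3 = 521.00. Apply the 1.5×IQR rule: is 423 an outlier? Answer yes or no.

IQR = Q3 − Q1 = 521.00 − 483.00 = 38.00.
Lower fence = Q1 − 1.5·IQR = 483.00 − 57.00 = 426.00.
Upper fence = Q3 + 1.5·IQR = 521.00 + 57.00 = 578.00.
423 lies below the lower fence.

yes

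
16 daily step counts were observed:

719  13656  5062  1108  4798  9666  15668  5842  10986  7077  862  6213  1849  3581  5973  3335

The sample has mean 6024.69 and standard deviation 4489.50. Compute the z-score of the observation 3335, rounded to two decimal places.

z = (3335 − 6024.69) / 4489.50 = -0.60.

-0.60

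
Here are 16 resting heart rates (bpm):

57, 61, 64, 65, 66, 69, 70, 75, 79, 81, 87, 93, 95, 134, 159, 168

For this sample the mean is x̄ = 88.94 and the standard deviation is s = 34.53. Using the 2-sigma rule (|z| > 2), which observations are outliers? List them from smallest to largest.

159, 168

Cutoffs at x̄ ± 2s: 88.94 ± 2·34.53 = [19.88, 158.00].
159: z = 2.03, |z| > 2 → outlier.
168: z = 2.29, |z| > 2 → outlier.
Every other value lies within [19.88, 158.00].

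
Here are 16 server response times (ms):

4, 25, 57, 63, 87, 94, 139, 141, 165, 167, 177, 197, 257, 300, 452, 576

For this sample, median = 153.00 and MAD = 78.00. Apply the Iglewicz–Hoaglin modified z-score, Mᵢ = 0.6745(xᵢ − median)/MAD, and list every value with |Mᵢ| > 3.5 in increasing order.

576

|Mᵢ| > 3.5 ⇔ |xᵢ − 153.00| > 3.5·78.00/0.6745 = 404.74.
So outliers lie outside [-251.74, 557.74].
576: M = 3.66 → outlier.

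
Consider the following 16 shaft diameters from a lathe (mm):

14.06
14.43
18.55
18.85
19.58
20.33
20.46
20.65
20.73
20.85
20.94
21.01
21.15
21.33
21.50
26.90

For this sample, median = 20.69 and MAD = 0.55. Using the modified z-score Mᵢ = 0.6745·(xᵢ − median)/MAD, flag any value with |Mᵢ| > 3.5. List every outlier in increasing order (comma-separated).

|Mᵢ| > 3.5 ⇔ |xᵢ − 20.69| > 3.5·0.55/0.6745 = 2.85.
So outliers lie outside [17.84, 23.54].
14.06: M = -8.13 → outlier.
14.43: M = -7.68 → outlier.
26.90: M = 7.62 → outlier.

14.06, 14.43, 26.90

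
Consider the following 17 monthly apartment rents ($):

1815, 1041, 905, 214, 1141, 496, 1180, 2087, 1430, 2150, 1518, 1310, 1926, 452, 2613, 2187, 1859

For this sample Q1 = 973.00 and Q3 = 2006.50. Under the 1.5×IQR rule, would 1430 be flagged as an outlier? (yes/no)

no

IQR = Q3 − Q1 = 2006.50 − 973.00 = 1033.50.
Lower fence = Q1 − 1.5·IQR = 973.00 − 1550.25 = -577.25.
Upper fence = Q3 + 1.5·IQR = 2006.50 + 1550.25 = 3556.75.
1430 lies within [-577.25, 3556.75].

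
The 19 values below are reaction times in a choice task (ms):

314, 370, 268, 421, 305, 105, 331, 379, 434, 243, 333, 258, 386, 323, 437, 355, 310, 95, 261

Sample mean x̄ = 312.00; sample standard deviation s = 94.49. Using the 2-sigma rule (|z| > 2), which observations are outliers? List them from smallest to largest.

Cutoffs at x̄ ± 2s: 312.00 ± 2·94.49 = [123.02, 500.98].
95: z = -2.30, |z| > 2 → outlier.
105: z = -2.19, |z| > 2 → outlier.
Every other value lies within [123.02, 500.98].

95, 105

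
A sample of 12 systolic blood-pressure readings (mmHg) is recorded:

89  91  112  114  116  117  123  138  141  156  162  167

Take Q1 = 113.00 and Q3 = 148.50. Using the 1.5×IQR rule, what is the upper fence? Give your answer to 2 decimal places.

IQR = Q3 − Q1 = 148.50 − 113.00 = 35.50.
Lower fence = Q1 − 1.5·IQR = 113.00 − 53.25 = 59.75.
Upper fence = Q3 + 1.5·IQR = 148.50 + 53.25 = 201.75.

201.75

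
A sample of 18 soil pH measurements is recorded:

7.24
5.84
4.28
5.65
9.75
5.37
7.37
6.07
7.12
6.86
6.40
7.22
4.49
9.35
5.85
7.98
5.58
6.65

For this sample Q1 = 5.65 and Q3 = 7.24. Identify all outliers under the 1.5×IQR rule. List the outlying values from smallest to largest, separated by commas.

9.75

IQR = Q3 − Q1 = 7.24 − 5.65 = 1.59.
Lower fence = Q1 − 1.5·IQR = 5.65 − 2.385 = 3.265.
Upper fence = Q3 + 1.5·IQR = 7.24 + 2.385 = 9.625.
9.75 > 9.625 → outlier.
All remaining values lie within [3.265, 9.625].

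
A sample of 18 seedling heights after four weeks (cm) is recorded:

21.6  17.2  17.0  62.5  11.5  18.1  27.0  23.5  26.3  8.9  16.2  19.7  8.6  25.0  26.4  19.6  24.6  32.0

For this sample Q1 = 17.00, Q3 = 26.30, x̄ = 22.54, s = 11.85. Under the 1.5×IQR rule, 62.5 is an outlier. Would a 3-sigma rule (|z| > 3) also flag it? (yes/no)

yes

z = (62.5 − 22.54) / 11.85 = 3.37.
|z| = 3.37 > 3.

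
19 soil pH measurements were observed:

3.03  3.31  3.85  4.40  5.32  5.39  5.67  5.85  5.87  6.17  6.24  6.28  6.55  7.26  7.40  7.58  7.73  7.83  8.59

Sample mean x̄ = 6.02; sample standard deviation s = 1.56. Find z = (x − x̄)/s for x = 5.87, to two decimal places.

z = (5.87 − 6.02) / 1.56 = -0.10.

-0.10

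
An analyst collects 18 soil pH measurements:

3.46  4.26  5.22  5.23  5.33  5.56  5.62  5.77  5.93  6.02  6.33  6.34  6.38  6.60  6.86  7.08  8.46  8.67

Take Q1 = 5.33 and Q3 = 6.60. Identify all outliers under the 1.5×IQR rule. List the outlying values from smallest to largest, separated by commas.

IQR = Q3 − Q1 = 6.60 − 5.33 = 1.27.
Lower fence = Q1 − 1.5·IQR = 5.33 − 1.905 = 3.425.
Upper fence = Q3 + 1.5·IQR = 6.60 + 1.905 = 8.505.
8.67 > 8.505 → outlier.
All remaining values lie within [3.425, 8.505].

8.67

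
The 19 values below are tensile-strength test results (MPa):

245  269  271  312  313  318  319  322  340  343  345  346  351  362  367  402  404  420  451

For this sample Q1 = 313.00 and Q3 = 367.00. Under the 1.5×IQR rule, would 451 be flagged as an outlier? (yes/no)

yes

IQR = Q3 − Q1 = 367.00 − 313.00 = 54.00.
Lower fence = Q1 − 1.5·IQR = 313.00 − 81.00 = 232.00.
Upper fence = Q3 + 1.5·IQR = 367.00 + 81.00 = 448.00.
451 lies above the upper fence.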